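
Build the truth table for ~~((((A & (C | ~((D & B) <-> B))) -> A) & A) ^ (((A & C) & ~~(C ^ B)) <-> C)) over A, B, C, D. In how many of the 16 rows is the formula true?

A  B  C  D     (D & B)  ((D & B) <-> B)  ~((D & B) <-> B)  (C | ~((D & B) <-> B))  (A & (C | ~((D & B) <-> B)))  (A & C)  (C ^ B)  ~(C ^ B)  ~~(C ^ B)  ((A & C) & ~~(C ^ B))  φ
1  1  1  1        1            1                0                    1                          1                   1        0        1          0                0            1
1  1  1  0        0            0                1                    1                          1                   1        0        1          0                0            1
1  1  0  1        1            1                0                    0                          0                   0        1        0          1                0            0
1  1  0  0        0            0                1                    1                          1                   0        1        0          1                0            0
1  0  1  1        0            1                0                    1                          1                   1        1        0          1                1            0
1  0  1  0        0            1                0                    1                          1                   1        1        0          1                1            0
1  0  0  1        0            1                0                    0                          0                   0        0        1          0                0            0
1  0  0  0        0            1                0                    0                          0                   0        0        1          0                0            0
0  1  1  1        1            1                0                    1                          0                   0        0        1          0                0            0
0  1  1  0        0            0                1                    1                          0                   0        0        1          0                0            0
0  1  0  1        1            1                0                    0                          0                   0        1        0          1                0            1
0  1  0  0        0            0                1                    1                          0                   0        1        0          1                0            1
0  0  1  1        0            1                0                    1                          0                   0        1        0          1                0            0
0  0  1  0        0            1                0                    1                          0                   0        1        0          1                0            0
0  0  0  1        0            1                0                    0                          0                   0        0        1          0                0            1
0  0  0  0        0            1                0                    0                          0                   0        0        1          0                0            1
The formula is true on 6 of the 16 rows.

6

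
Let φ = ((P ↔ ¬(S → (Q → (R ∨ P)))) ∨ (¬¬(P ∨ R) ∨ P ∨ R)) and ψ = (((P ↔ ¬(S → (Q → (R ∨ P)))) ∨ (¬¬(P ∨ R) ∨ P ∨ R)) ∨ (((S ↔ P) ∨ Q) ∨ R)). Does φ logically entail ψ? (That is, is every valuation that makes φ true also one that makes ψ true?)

yes

P | Q | R | S | φ | ψ
- | - | - | - | - | -
T | T | T | T | T | T
T | T | T | F | T | T
T | T | F | T | T | T
T | T | F | F | T | T
T | F | T | T | T | T
T | F | T | F | T | T
T | F | F | T | T | T
T | F | F | F | T | T
F | T | T | T | T | T
F | T | T | F | T | T
F | T | F | T | F | T
F | T | F | F | T | T
F | F | T | T | T | T
F | F | T | F | T | T
F | F | F | T | T | T
F | F | F | F | T | T
In every row where φ is true, ψ is also true, so φ ⊨ ψ.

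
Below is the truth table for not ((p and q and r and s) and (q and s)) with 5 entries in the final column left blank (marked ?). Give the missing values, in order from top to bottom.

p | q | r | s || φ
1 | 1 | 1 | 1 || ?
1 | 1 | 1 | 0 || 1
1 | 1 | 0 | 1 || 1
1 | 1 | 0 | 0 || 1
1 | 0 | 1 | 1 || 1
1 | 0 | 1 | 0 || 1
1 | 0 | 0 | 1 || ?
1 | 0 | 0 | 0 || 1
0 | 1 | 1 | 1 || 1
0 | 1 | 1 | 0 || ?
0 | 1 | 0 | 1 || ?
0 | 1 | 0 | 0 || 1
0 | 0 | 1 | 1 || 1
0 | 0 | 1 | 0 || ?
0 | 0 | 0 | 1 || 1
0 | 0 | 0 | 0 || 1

Row p=1, q=1, r=1, s=1: (p and q and r and s) = 1, (q and s) = 1, ((p and q and r and s) and (q and s)) = 1, so the formula = 0.
Row p=1, q=0, r=0, s=1: (p and q and r and s) = 0, (q and s) = 0, ((p and q and r and s) and (q and s)) = 0, so the formula = 1.
Row p=0, q=1, r=1, s=0: (p and q and r and s) = 0, (q and s) = 0, ((p and q and r and s) and (q and s)) = 0, so the formula = 1.
Row p=0, q=1, r=0, s=1: (p and q and r and s) = 0, (q and s) = 1, ((p and q and r and s) and (q and s)) = 0, so the formula = 1.
Row p=0, q=0, r=1, s=0: (p and q and r and s) = 0, (q and s) = 0, ((p and q and r and s) and (q and s)) = 0, so the formula = 1.

0, 1, 1, 1, 1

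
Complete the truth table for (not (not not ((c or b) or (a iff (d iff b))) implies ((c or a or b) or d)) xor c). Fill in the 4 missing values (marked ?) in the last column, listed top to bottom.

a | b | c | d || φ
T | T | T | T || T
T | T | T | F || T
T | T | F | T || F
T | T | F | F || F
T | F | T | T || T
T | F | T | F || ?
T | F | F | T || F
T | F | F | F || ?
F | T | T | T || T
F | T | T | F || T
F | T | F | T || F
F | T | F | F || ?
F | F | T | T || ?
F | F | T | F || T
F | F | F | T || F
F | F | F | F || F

T, F, F, T

Row a=T, b=F, c=T, d=F: not (not not ((c or b) or (a iff (d iff b))) implies ((c or a or b) or d)) = F, so the formula = T.
Row a=T, b=F, c=F, d=F: not (not not ((c or b) or (a iff (d iff b))) implies ((c or a or b) or d)) = F, so the formula = F.
Row a=F, b=T, c=F, d=F: not (not not ((c or b) or (a iff (d iff b))) implies ((c or a or b) or d)) = F, so the formula = F.
Row a=F, b=F, c=T, d=T: not (not not ((c or b) or (a iff (d iff b))) implies ((c or a or b) or d)) = F, so the formula = T.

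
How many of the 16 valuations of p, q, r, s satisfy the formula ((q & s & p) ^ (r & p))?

p | q | r | s || ((q & s & p) ^ (r & p))
F | F | F | F ||            F           
F | F | F | T ||            F           
F | F | T | F ||            F           
F | F | T | T ||            F           
F | T | F | F ||            F           
F | T | F | T ||            F           
F | T | T | F ||            F           
F | T | T | T ||            F           
T | F | F | F ||            F           
T | F | F | T ||            F           
T | F | T | F ||            T           
T | F | T | T ||            T           
T | T | F | F ||            F           
T | T | F | T ||            T           
T | T | T | F ||            T           
T | T | T | T ||            F           
The formula is true on 4 of the 16 rows.

4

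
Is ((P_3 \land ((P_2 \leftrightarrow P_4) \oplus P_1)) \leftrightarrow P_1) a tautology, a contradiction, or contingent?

P_1  P_2  P_3  P_4  |  (P_2 \leftrightarrow P_4)  φ
 T    T    T    T   |              T              F
 T    T    T    F   |              F              T
 T    T    F    T   |              T              F
 T    T    F    F   |              F              F
 T    F    T    T   |              F              T
 T    F    T    F   |              T              F
 T    F    F    T   |              F              F
 T    F    F    F   |              T              F
 F    T    T    T   |              T              F
 F    T    T    F   |              F              T
 F    T    F    T   |              T              T
 F    T    F    F   |              F              T
 F    F    T    T   |              F              T
 F    F    T    F   |              T              F
 F    F    F    T   |              F              T
 F    F    F    F   |              T              T
8 of 16 rows are T, so the formula is contingent.

contingent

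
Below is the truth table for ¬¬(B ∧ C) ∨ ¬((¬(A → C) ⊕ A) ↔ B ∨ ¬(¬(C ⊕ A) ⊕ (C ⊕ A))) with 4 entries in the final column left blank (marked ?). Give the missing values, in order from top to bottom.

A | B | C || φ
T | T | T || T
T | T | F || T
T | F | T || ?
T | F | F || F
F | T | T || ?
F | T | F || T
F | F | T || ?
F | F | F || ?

Row A=T, B=F, C=T: ¬¬(B ∧ C) = F, ¬((¬(A → C) ⊕ A) ↔ B ∨ ¬(¬(C ⊕ A) ⊕ (C ⊕ A))) = T, so the formula = T.
Row A=F, B=T, C=T: ¬¬(B ∧ C) = T, ¬((¬(A → C) ⊕ A) ↔ B ∨ ¬(¬(C ⊕ A) ⊕ (C ⊕ A))) = T, so the formula = T.
Row A=F, B=F, C=T: ¬¬(B ∧ C) = F, ¬((¬(A → C) ⊕ A) ↔ B ∨ ¬(¬(C ⊕ A) ⊕ (C ⊕ A))) = F, so the formula = F.
Row A=F, B=F, C=F: ¬¬(B ∧ C) = F, ¬((¬(A → C) ⊕ A) ↔ B ∨ ¬(¬(C ⊕ A) ⊕ (C ⊕ A))) = F, so the formula = F.

T, T, F, F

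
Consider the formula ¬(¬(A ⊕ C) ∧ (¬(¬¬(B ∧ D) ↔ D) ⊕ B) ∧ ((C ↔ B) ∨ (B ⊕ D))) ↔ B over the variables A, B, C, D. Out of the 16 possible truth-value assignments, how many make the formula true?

A  B  C  D  |  (A ⊕ C)  ¬(A ⊕ C)  (B ∧ D)  ¬(B ∧ D)  ¬¬(B ∧ D)  (¬¬(B ∧ D) ↔ D)  ¬(¬¬(B ∧ D) ↔ D)  (¬(¬¬(B ∧ D) ↔ D) ⊕ B)  (C ↔ B)  (B ⊕ D)  ((C ↔ B) ∨ (B ⊕ D))  φ
1  1  1  1  |     0        1         1        0          1             1                0                    1                1        0              1           0
1  1  1  0  |     0        1         0        1          0             1                0                    1                1        1              1           0
1  1  0  1  |     1        0         1        0          1             1                0                    1                0        0              0           1
1  1  0  0  |     1        0         0        1          0             1                0                    1                0        1              1           1
1  0  1  1  |     0        1         0        1          0             0                1                    1                0        1              1           1
1  0  1  0  |     0        1         0        1          0             1                0                    0                0        0              0           0
1  0  0  1  |     1        0         0        1          0             0                1                    1                1        1              1           0
1  0  0  0  |     1        0         0        1          0             1                0                    0                1        0              1           0
0  1  1  1  |     1        0         1        0          1             1                0                    1                1        0              1           1
0  1  1  0  |     1        0         0        1          0             1                0                    1                1        1              1           1
0  1  0  1  |     0        1         1        0          1             1                0                    1                0        0              0           1
0  1  0  0  |     0        1         0        1          0             1                0                    1                0        1              1           0
0  0  1  1  |     1        0         0        1          0             0                1                    1                0        1              1           0
0  0  1  0  |     1        0         0        1          0             1                0                    0                0        0              0           0
0  0  0  1  |     0        1         0        1          0             0                1                    1                1        1              1           1
0  0  0  0  |     0        1         0        1          0             1                0                    0                1        0              1           0
The formula is true on 7 of the 16 rows.

7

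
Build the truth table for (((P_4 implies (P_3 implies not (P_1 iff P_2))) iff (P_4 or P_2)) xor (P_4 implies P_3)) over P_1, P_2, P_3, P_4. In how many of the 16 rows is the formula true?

10

P_1 | P_2 | P_3 | P_4 || φ
 T  |  T  |  T  |  T  || T
 T  |  T  |  T  |  F  || F
 T  |  T  |  F  |  T  || T
 T  |  T  |  F  |  F  || F
 T  |  F  |  T  |  T  || F
 T  |  F  |  T  |  F  || T
 T  |  F  |  F  |  T  || T
 T  |  F  |  F  |  F  || T
 F  |  T  |  T  |  T  || F
 F  |  T  |  T  |  F  || F
 F  |  T  |  F  |  T  || T
 F  |  T  |  F  |  F  || F
 F  |  F  |  T  |  T  || T
 F  |  F  |  T  |  F  || T
 F  |  F  |  F  |  T  || T
 F  |  F  |  F  |  F  || T
The formula is true on 10 of the 16 rows.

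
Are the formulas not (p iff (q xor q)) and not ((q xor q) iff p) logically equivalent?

equivalent

p | q || φ | ψ
T | T || T | T
T | F || T | T
F | T || F | F
F | F || F | F
The columns for φ and ψ agree on every row, so they are logically equivalent.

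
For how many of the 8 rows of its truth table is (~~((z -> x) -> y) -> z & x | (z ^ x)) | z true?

x | y | z || φ
0 | 0 | 0 || 1
0 | 0 | 1 || 1
0 | 1 | 0 || 0
0 | 1 | 1 || 1
1 | 0 | 0 || 1
1 | 0 | 1 || 1
1 | 1 | 0 || 1
1 | 1 | 1 || 1
The formula is true on 7 of the 8 rows.

7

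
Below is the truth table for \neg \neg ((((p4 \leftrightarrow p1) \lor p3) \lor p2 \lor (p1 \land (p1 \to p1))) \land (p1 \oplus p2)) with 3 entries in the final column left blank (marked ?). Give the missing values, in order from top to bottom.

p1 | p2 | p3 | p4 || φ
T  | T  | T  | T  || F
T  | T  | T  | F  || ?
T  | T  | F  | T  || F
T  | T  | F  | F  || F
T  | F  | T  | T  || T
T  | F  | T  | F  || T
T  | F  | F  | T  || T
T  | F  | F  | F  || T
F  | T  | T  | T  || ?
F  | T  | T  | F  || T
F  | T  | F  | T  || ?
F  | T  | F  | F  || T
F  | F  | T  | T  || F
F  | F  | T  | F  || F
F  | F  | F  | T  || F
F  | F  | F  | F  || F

Row 2: ((((p4 \leftrightarrow p1) \lor p3) \lor p2 \lor (p1 \land (p1 \to p1))) \land (p1 \oplus p2)) = F, \neg ((((p4 \leftrightarrow p1) \lor p3) \lor p2 \lor (p1 \land (p1 \to p1))) \land (p1 \oplus p2)) = T, so the formula = F.
Row 9: ((((p4 \leftrightarrow p1) \lor p3) \lor p2 \lor (p1 \land (p1 \to p1))) \land (p1 \oplus p2)) = T, \neg ((((p4 \leftrightarrow p1) \lor p3) \lor p2 \lor (p1 \land (p1 \to p1))) \land (p1 \oplus p2)) = F, so the formula = T.
Row 11: ((((p4 \leftrightarrow p1) \lor p3) \lor p2 \lor (p1 \land (p1 \to p1))) \land (p1 \oplus p2)) = T, \neg ((((p4 \leftrightarrow p1) \lor p3) \lor p2 \lor (p1 \land (p1 \to p1))) \land (p1 \oplus p2)) = F, so the formula = T.

F, T, T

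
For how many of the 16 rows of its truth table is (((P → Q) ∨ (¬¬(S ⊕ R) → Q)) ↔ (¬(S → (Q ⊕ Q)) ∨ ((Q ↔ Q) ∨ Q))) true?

P  Q  R  S  |  φ
F  F  F  F  |  T
F  F  F  T  |  T
F  F  T  F  |  T
F  F  T  T  |  T
F  T  F  F  |  T
F  T  F  T  |  T
F  T  T  F  |  T
F  T  T  T  |  T
T  F  F  F  |  T
T  F  F  T  |  F
T  F  T  F  |  F
T  F  T  T  |  T
T  T  F  F  |  T
T  T  F  T  |  T
T  T  T  F  |  T
T  T  T  T  |  T
The formula is true on 14 of the 16 rows.

14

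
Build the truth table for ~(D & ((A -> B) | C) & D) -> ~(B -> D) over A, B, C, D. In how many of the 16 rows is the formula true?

11

A  B  C  D     (A -> B)  ((A -> B) | C)  (D & ((A -> B) | C) & D)  ~(D & ((A -> B) | C) & D)  (B -> D)  ~(B -> D)  φ
1  1  1  1        1            1                    1                          0                 1          0      1
1  1  1  0        1            1                    0                          1                 0          1      1
1  1  0  1        1            1                    1                          0                 1          0      1
1  1  0  0        1            1                    0                          1                 0          1      1
1  0  1  1        0            1                    1                          0                 1          0      1
1  0  1  0        0            1                    0                          1                 1          0      0
1  0  0  1        0            0                    0                          1                 1          0      0
1  0  0  0        0            0                    0                          1                 1          0      0
0  1  1  1        1            1                    1                          0                 1          0      1
0  1  1  0        1            1                    0                          1                 0          1      1
0  1  0  1        1            1                    1                          0                 1          0      1
0  1  0  0        1            1                    0                          1                 0          1      1
0  0  1  1        1            1                    1                          0                 1          0      1
0  0  1  0        1            1                    0                          1                 1          0      0
0  0  0  1        1            1                    1                          0                 1          0      1
0  0  0  0        1            1                    0                          1                 1          0      0
The formula is true on 11 of the 16 rows.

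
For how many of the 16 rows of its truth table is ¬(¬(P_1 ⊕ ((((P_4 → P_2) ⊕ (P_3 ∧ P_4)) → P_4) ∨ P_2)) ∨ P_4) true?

4

 P_1  |  P_2  |  P_3  |  P_4  || (P_4 → P_2) | (P_3 ∧ P_4) | ((P_4 → P_2) ⊕ (P_3 ∧ P_4)) |   φ  
False | False | False | False ||     True    |    False    |             True            | False
False | False | False |  True ||    False    |    False    |            False            | False
False | False |  True | False ||     True    |    False    |             True            | False
False | False |  True |  True ||    False    |     True    |             True            | False
False |  True | False | False ||     True    |    False    |             True            |  True
False |  True | False |  True ||     True    |    False    |             True            | False
False |  True |  True | False ||     True    |    False    |             True            |  True
False |  True |  True |  True ||     True    |     True    |            False            | False
 True | False | False | False ||     True    |    False    |             True            |  True
 True | False | False |  True ||    False    |    False    |            False            | False
 True | False |  True | False ||     True    |    False    |             True            |  True
 True | False |  True |  True ||    False    |     True    |             True            | False
 True |  True | False | False ||     True    |    False    |             True            | False
 True |  True | False |  True ||     True    |    False    |             True            | False
 True |  True |  True | False ||     True    |    False    |             True            | False
 True |  True |  True |  True ||     True    |     True    |            False            | False
The formula is true on 4 of the 16 rows.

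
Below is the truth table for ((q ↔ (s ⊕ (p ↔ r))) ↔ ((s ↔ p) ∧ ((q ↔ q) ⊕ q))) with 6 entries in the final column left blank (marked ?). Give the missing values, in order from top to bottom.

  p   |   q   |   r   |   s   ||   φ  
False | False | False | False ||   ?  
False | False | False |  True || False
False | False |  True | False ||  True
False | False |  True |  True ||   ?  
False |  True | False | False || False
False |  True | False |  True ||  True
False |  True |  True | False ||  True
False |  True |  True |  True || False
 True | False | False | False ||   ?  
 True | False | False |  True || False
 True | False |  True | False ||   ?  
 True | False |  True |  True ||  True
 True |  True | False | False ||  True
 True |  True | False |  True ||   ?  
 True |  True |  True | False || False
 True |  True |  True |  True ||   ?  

Row p=False, q=False, r=False, s=False: (q ↔ (s ⊕ (p ↔ r))) = False, ((s ↔ p) ∧ ((q ↔ q) ⊕ q)) = True, so the formula = False.
Row p=False, q=False, r=True, s=True: (q ↔ (s ⊕ (p ↔ r))) = False, ((s ↔ p) ∧ ((q ↔ q) ⊕ q)) = False, so the formula = True.
Row p=True, q=False, r=False, s=False: (q ↔ (s ⊕ (p ↔ r))) = True, ((s ↔ p) ∧ ((q ↔ q) ⊕ q)) = False, so the formula = False.
Row p=True, q=False, r=True, s=False: (q ↔ (s ⊕ (p ↔ r))) = False, ((s ↔ p) ∧ ((q ↔ q) ⊕ q)) = False, so the formula = True.
Row p=True, q=True, r=False, s=True: (q ↔ (s ⊕ (p ↔ r))) = True, ((s ↔ p) ∧ ((q ↔ q) ⊕ q)) = False, so the formula = False.
Row p=True, q=True, r=True, s=True: (q ↔ (s ⊕ (p ↔ r))) = False, ((s ↔ p) ∧ ((q ↔ q) ⊕ q)) = False, so the formula = True.

False, True, False, True, False, True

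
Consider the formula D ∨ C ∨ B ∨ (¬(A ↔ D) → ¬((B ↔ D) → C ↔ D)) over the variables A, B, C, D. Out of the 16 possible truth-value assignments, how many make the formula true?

15

A | B | C | D | (D ∨ C) | ((D ∨ C) ∨ B) | (A ↔ D) | ¬(A ↔ D) | (B ↔ D) | ((B ↔ D) → C) | (((B ↔ D) → C) ↔ D) | ¬(((B ↔ D) → C) ↔ D) | φ
- | - | - | - | ------- | ------------- | ------- | -------- | ------- | ------------- | ------------------- | -------------------- | -
T | T | T | T |    T    |       T       |    T    |    F     |    T    |       T       |          T          |          F           | T
T | T | T | F |    T    |       T       |    F    |    T     |    F    |       T       |          F          |          T           | T
T | T | F | T |    T    |       T       |    T    |    F     |    T    |       F       |          F          |          T           | T
T | T | F | F |    F    |       T       |    F    |    T     |    F    |       T       |          F          |          T           | T
T | F | T | T |    T    |       T       |    T    |    F     |    F    |       T       |          T          |          F           | T
T | F | T | F |    T    |       T       |    F    |    T     |    T    |       T       |          F          |          T           | T
T | F | F | T |    T    |       T       |    T    |    F     |    F    |       T       |          T          |          F           | T
T | F | F | F |    F    |       F       |    F    |    T     |    T    |       F       |          T          |          F           | F
F | T | T | T |    T    |       T       |    F    |    T     |    T    |       T       |          T          |          F           | T
F | T | T | F |    T    |       T       |    T    |    F     |    F    |       T       |          F          |          T           | T
F | T | F | T |    T    |       T       |    F    |    T     |    T    |       F       |          F          |          T           | T
F | T | F | F |    F    |       T       |    T    |    F     |    F    |       T       |          F          |          T           | T
F | F | T | T |    T    |       T       |    F    |    T     |    F    |       T       |          T          |          F           | T
F | F | T | F |    T    |       T       |    T    |    F     |    T    |       T       |          F          |          T           | T
F | F | F | T |    T    |       T       |    F    |    T     |    F    |       T       |          T          |          F           | T
F | F | F | F |    F    |       F       |    T    |    F     |    T    |       F       |          T          |          F           | T
The formula is true on 15 of the 16 rows.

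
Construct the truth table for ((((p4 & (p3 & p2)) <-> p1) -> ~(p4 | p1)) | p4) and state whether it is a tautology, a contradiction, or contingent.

tautology

p1  p2  p3  p4     (p3 & p2)  (p4 & (p3 & p2))  ((p4 & (p3 & p2)) <-> p1)  (p4 | p1)  ~(p4 | p1)  φ
T   T   T   T          T             T                      T                  T          F       T
T   T   T   F          T             F                      F                  T          F       T
T   T   F   T          F             F                      F                  T          F       T
T   T   F   F          F             F                      F                  T          F       T
T   F   T   T          F             F                      F                  T          F       T
T   F   T   F          F             F                      F                  T          F       T
T   F   F   T          F             F                      F                  T          F       T
T   F   F   F          F             F                      F                  T          F       T
F   T   T   T          T             T                      F                  T          F       T
F   T   T   F          T             F                      T                  F          T       T
F   T   F   T          F             F                      T                  T          F       T
F   T   F   F          F             F                      T                  F          T       T
F   F   T   T          F             F                      T                  T          F       T
F   F   T   F          F             F                      T                  F          T       T
F   F   F   T          F             F                      T                  T          F       T
F   F   F   F          F             F                      T                  F          T       T
Every row is T, so the formula is a tautology.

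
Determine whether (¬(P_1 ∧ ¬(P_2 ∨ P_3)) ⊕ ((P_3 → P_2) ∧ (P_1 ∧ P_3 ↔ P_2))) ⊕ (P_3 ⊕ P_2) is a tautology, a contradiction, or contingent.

contingent

P_1 | P_2 | P_3 | φ
--- | --- | --- | -
 F  |  F  |  F  | F
 F  |  F  |  T  | F
 F  |  T  |  F  | F
 F  |  T  |  T  | T
 T  |  F  |  F  | T
 T  |  F  |  T  | F
 T  |  T  |  F  | F
 T  |  T  |  T  | F
2 of 8 rows are T, so the formula is contingent.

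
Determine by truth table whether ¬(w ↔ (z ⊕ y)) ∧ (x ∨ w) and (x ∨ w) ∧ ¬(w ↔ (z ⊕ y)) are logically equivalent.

equivalent

x | y | z | w || φ | ψ
1 | 1 | 1 | 1 || 1 | 1
1 | 1 | 1 | 0 || 0 | 0
1 | 1 | 0 | 1 || 0 | 0
1 | 1 | 0 | 0 || 1 | 1
1 | 0 | 1 | 1 || 0 | 0
1 | 0 | 1 | 0 || 1 | 1
1 | 0 | 0 | 1 || 1 | 1
1 | 0 | 0 | 0 || 0 | 0
0 | 1 | 1 | 1 || 1 | 1
0 | 1 | 1 | 0 || 0 | 0
0 | 1 | 0 | 1 || 0 | 0
0 | 1 | 0 | 0 || 0 | 0
0 | 0 | 1 | 1 || 0 | 0
0 | 0 | 1 | 0 || 0 | 0
0 | 0 | 0 | 1 || 1 | 1
0 | 0 | 0 | 0 || 0 | 0
The columns for φ and ψ agree on every row, so they are logically equivalent.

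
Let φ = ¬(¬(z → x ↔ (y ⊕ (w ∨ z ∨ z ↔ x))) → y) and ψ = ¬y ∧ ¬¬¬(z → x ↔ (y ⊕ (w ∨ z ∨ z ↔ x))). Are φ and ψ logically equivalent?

equivalent

  x   |   y   |   z   |   w   ||   φ   |   ψ  
False | False | False | False || False | False
False | False | False |  True ||  True |  True
False | False |  True | False || False | False
False | False |  True |  True || False | False
False |  True | False | False || False | False
False |  True | False |  True || False | False
False |  True |  True | False || False | False
False |  True |  True |  True || False | False
 True | False | False | False ||  True |  True
 True | False | False |  True || False | False
 True | False |  True | False || False | False
 True | False |  True |  True || False | False
 True |  True | False | False || False | False
 True |  True | False |  True || False | False
 True |  True |  True | False || False | False
 True |  True |  True |  True || False | False
The columns for φ and ψ agree on every row, so they are logically equivalent.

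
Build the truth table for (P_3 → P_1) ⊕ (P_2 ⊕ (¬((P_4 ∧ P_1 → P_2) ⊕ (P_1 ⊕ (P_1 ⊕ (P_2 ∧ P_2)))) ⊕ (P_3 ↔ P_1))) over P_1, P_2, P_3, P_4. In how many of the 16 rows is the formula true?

P_1 | P_2 | P_3 | P_4 | (P_3 → P_1) | (P_4 ∧ P_1) | ((P_4 ∧ P_1) → P_2) | (P_2 ∧ P_2) | (P_1 ⊕ (P_2 ∧ P_2)) | (P_1 ⊕ (P_1 ⊕ (P_2 ∧ P_2))) | (P_3 ↔ P_1) | φ
--- | --- | --- | --- | ----------- | ----------- | ------------------- | ----------- | ------------------- | --------------------------- | ----------- | -
 F  |  F  |  F  |  F  |      T      |      F      |          T          |      F      |          F          |              F              |      T      | F
 F  |  F  |  F  |  T  |      T      |      F      |          T          |      F      |          F          |              F              |      T      | F
 F  |  F  |  T  |  F  |      F      |      F      |          T          |      F      |          F          |              F              |      F      | F
 F  |  F  |  T  |  T  |      F      |      F      |          T          |      F      |          F          |              F              |      F      | F
 F  |  T  |  F  |  F  |      T      |      F      |          T          |      T      |          T          |              T              |      T      | F
 F  |  T  |  F  |  T  |      T      |      F      |          T          |      T      |          T          |              T              |      T      | F
 F  |  T  |  T  |  F  |      F      |      F      |          T          |      T      |          T          |              T              |      F      | F
 F  |  T  |  T  |  T  |      F      |      F      |          T          |      T      |          T          |              T              |      F      | F
 T  |  F  |  F  |  F  |      T      |      F      |          T          |      F      |          T          |              F              |      F      | T
 T  |  F  |  F  |  T  |      T      |      T      |          F          |      F      |          T          |              F              |      F      | F
 T  |  F  |  T  |  F  |      T      |      F      |          T          |      F      |          T          |              F              |      T      | F
 T  |  F  |  T  |  T  |      T      |      T      |          F          |      F      |          T          |              F              |      T      | T
 T  |  T  |  F  |  F  |      T      |      F      |          T          |      T      |          F          |              T              |      F      | T
 T  |  T  |  F  |  T  |      T      |      T      |          T          |      T      |          F          |              T              |      F      | T
 T  |  T  |  T  |  F  |      T      |      F      |          T          |      T      |          F          |              T              |      T      | F
 T  |  T  |  T  |  T  |      T      |      T      |          T          |      T      |          F          |              T              |      T      | F
The formula is true on 4 of the 16 rows.

4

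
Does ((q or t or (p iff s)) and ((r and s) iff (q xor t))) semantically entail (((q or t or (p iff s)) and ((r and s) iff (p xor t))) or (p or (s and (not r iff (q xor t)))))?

no

p | q | r | s | t || φ | ψ
T | T | T | T | T || F | T
T | T | T | T | F || T | T
T | T | T | F | T || T | T
T | T | T | F | F || F | T
T | T | F | T | T || T | T
T | T | F | T | F || F | T
T | T | F | F | T || T | T
T | T | F | F | F || F | T
T | F | T | T | T || T | T
T | F | T | T | F || F | T
T | F | T | F | T || F | T
T | F | T | F | F || F | T
T | F | F | T | T || F | T
T | F | F | T | F || T | T
T | F | F | F | T || F | T
T | F | F | F | F || F | T
F | T | T | T | T || F | T
F | T | T | T | F || T | F
F | T | T | F | T || T | F
F | T | T | F | F || F | T
F | T | F | T | T || T | F
F | T | F | T | F || F | T
F | T | F | F | T || T | F
F | T | F | F | F || F | T
F | F | T | T | T || T | T
F | F | T | T | F || F | T
F | F | T | F | T || F | F
F | F | T | F | F || T | T
F | F | F | T | T || F | T
F | F | F | T | F || F | F
F | F | F | F | T || F | F
F | F | F | F | F || T | T
At p=F, q=T, r=T, s=T, t=F we have φ true but ψ false, so φ does not entail ψ.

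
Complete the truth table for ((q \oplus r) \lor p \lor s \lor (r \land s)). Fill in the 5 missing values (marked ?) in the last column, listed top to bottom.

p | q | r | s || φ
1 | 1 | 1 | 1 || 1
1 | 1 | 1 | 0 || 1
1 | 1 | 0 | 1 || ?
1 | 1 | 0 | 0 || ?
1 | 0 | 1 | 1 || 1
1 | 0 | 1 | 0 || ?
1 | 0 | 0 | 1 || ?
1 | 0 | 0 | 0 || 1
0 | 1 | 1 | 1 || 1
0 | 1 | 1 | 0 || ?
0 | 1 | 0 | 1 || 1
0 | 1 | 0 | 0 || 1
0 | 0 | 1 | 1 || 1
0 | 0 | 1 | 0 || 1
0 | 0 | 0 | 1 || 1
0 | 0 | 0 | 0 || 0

Row p=1, q=1, r=0, s=1: (q \oplus r) = 1, (r \land s) = 0, so the formula = 1.
Row p=1, q=1, r=0, s=0: (q \oplus r) = 1, (r \land s) = 0, so the formula = 1.
Row p=1, q=0, r=1, s=0: (q \oplus r) = 1, (r \land s) = 0, so the formula = 1.
Row p=1, q=0, r=0, s=1: (q \oplus r) = 0, (r \land s) = 0, so the formula = 1.
Row p=0, q=1, r=1, s=0: (q \oplus r) = 0, (r \land s) = 0, so the formula = 0.

1, 1, 1, 1, 0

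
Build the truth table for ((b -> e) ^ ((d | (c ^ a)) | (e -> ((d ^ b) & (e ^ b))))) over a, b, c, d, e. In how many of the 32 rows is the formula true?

12

a | b | c | d | e || φ
T | T | T | T | T || F
T | T | T | T | F || T
T | T | T | F | T || T
T | T | T | F | F || T
T | T | F | T | T || F
T | T | F | T | F || T
T | T | F | F | T || F
T | T | F | F | F || T
T | F | T | T | T || F
T | F | T | T | F || F
T | F | T | F | T || T
T | F | T | F | F || F
T | F | F | T | T || F
T | F | F | T | F || F
T | F | F | F | T || F
T | F | F | F | F || F
F | T | T | T | T || F
F | T | T | T | F || T
F | T | T | F | T || F
F | T | T | F | F || T
F | T | F | T | T || F
F | T | F | T | F || T
F | T | F | F | T || T
F | T | F | F | F || T
F | F | T | T | T || F
F | F | T | T | F || F
F | F | T | F | T || F
F | F | T | F | F || F
F | F | F | T | T || F
F | F | F | T | F || F
F | F | F | F | T || T
F | F | F | F | F || F
The formula is true on 12 of the 32 rows.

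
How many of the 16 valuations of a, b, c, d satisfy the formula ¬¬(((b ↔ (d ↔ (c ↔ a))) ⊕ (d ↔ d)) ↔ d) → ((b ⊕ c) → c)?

14

a  b  c  d  |  (c ↔ a)  (d ↔ (c ↔ a))  (b ↔ (d ↔ (c ↔ a)))  (d ↔ d)  (b ⊕ c)  ((b ⊕ c) → c)  φ
T  T  T  T  |     T           T                 T              T        F           T        T
T  T  T  F  |     T           F                 F              T        F           T        T
T  T  F  T  |     F           F                 F              T        T           F        F
T  T  F  F  |     F           T                 T              T        T           F        F
T  F  T  T  |     T           T                 F              T        T           T        T
T  F  T  F  |     T           F                 T              T        T           T        T
T  F  F  T  |     F           F                 T              T        F           T        T
T  F  F  F  |     F           T                 F              T        F           T        T
F  T  T  T  |     F           F                 F              T        F           T        T
F  T  T  F  |     F           T                 T              T        F           T        T
F  T  F  T  |     T           T                 T              T        T           F        T
F  T  F  F  |     T           F                 F              T        T           F        T
F  F  T  T  |     F           F                 T              T        T           T        T
F  F  T  F  |     F           T                 F              T        T           T        T
F  F  F  T  |     T           T                 F              T        F           T        T
F  F  F  F  |     T           F                 T              T        F           T        T
The formula is true on 14 of the 16 rows.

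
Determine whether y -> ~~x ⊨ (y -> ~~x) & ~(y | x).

no

  x   |   y   ||   φ   |   ψ  
 True |  True ||  True | False
 True | False ||  True | False
False |  True || False | False
False | False ||  True |  True
At x=True, y=True we have φ true but ψ false, so φ does not entail ψ.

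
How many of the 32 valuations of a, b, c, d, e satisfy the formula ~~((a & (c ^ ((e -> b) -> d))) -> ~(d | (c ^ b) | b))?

25

a | b | c | d | e | φ
- | - | - | - | - | -
T | T | T | T | T | T
T | T | T | T | F | T
T | T | T | F | T | F
T | T | T | F | F | F
T | T | F | T | T | F
T | T | F | T | F | F
T | T | F | F | T | T
T | T | F | F | F | T
T | F | T | T | T | T
T | F | T | T | F | T
T | F | T | F | T | T
T | F | T | F | F | F
T | F | F | T | T | F
T | F | F | T | F | F
T | F | F | F | T | T
T | F | F | F | F | T
F | T | T | T | T | T
F | T | T | T | F | T
F | T | T | F | T | T
F | T | T | F | F | T
F | T | F | T | T | T
F | T | F | T | F | T
F | T | F | F | T | T
F | T | F | F | F | T
F | F | T | T | T | T
F | F | T | T | F | T
F | F | T | F | T | T
F | F | T | F | F | T
F | F | F | T | T | T
F | F | F | T | F | T
F | F | F | F | T | T
F | F | F | F | F | T
The formula is true on 25 of the 32 rows.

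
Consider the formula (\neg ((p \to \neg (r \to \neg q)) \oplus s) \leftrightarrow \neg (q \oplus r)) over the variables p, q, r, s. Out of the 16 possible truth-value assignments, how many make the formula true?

p | q | r | s | \neg q | (r \to \neg q) | \neg (r \to \neg q) | (p \to \neg (r \to \neg q)) | (q \oplus r) | \neg (q \oplus r) | φ
- | - | - | - | ------ | -------------- | ------------------- | --------------------------- | ------------ | ----------------- | -
0 | 0 | 0 | 0 |   1    |       1        |          0          |              1              |      0       |         1         | 0
0 | 0 | 0 | 1 |   1    |       1        |          0          |              1              |      0       |         1         | 1
0 | 0 | 1 | 0 |   1    |       1        |          0          |              1              |      1       |         0         | 1
0 | 0 | 1 | 1 |   1    |       1        |          0          |              1              |      1       |         0         | 0
0 | 1 | 0 | 0 |   0    |       1        |          0          |              1              |      1       |         0         | 1
0 | 1 | 0 | 1 |   0    |       1        |          0          |              1              |      1       |         0         | 0
0 | 1 | 1 | 0 |   0    |       0        |          1          |              1              |      0       |         1         | 0
0 | 1 | 1 | 1 |   0    |       0        |          1          |              1              |      0       |         1         | 1
1 | 0 | 0 | 0 |   1    |       1        |          0          |              0              |      0       |         1         | 1
1 | 0 | 0 | 1 |   1    |       1        |          0          |              0              |      0       |         1         | 0
1 | 0 | 1 | 0 |   1    |       1        |          0          |              0              |      1       |         0         | 0
1 | 0 | 1 | 1 |   1    |       1        |          0          |              0              |      1       |         0         | 1
1 | 1 | 0 | 0 |   0    |       1        |          0          |              0              |      1       |         0         | 0
1 | 1 | 0 | 1 |   0    |       1        |          0          |              0              |      1       |         0         | 1
1 | 1 | 1 | 0 |   0    |       0        |          1          |              1              |      0       |         1         | 0
1 | 1 | 1 | 1 |   0    |       0        |          1          |              1              |      0       |         1         | 1
The formula is true on 8 of the 16 rows.

8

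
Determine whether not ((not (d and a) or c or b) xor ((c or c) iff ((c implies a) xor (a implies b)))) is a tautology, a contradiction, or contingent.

contingent

a | b | c | d | (d and a) | not (d and a) | (not (d and a) or c or b) | (c or c) | (c implies a) | (a implies b) | φ
- | - | - | - | --------- | ------------- | ------------------------- | -------- | ------------- | ------------- | -
1 | 1 | 1 | 1 |     1     |       0       |             1             |    1     |       1       |       1       | 0
1 | 1 | 1 | 0 |     0     |       1       |             1             |    1     |       1       |       1       | 0
1 | 1 | 0 | 1 |     1     |       0       |             1             |    0     |       1       |       1       | 1
1 | 1 | 0 | 0 |     0     |       1       |             1             |    0     |       1       |       1       | 1
1 | 0 | 1 | 1 |     1     |       0       |             1             |    1     |       1       |       0       | 1
1 | 0 | 1 | 0 |     0     |       1       |             1             |    1     |       1       |       0       | 1
1 | 0 | 0 | 1 |     1     |       0       |             0             |    0     |       1       |       0       | 1
1 | 0 | 0 | 0 |     0     |       1       |             1             |    0     |       1       |       0       | 0
0 | 1 | 1 | 1 |     0     |       1       |             1             |    1     |       0       |       1       | 1
0 | 1 | 1 | 0 |     0     |       1       |             1             |    1     |       0       |       1       | 1
0 | 1 | 0 | 1 |     0     |       1       |             1             |    0     |       1       |       1       | 1
0 | 1 | 0 | 0 |     0     |       1       |             1             |    0     |       1       |       1       | 1
0 | 0 | 1 | 1 |     0     |       1       |             1             |    1     |       0       |       1       | 1
0 | 0 | 1 | 0 |     0     |       1       |             1             |    1     |       0       |       1       | 1
0 | 0 | 0 | 1 |     0     |       1       |             1             |    0     |       1       |       1       | 1
0 | 0 | 0 | 0 |     0     |       1       |             1             |    0     |       1       |       1       | 1
13 of 16 rows are 1, so the formula is contingent.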